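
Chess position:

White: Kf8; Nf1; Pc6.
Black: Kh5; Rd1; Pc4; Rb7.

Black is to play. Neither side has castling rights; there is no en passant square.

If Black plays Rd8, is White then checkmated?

yes

After Rd8: white king on f8; in check: yes, from the black rook on d8.
King squares — e7: attacked by Rb7; f7: attacked by Rb7; g7: attacked by Rb7; e8: attacked by Rd8; g8: attacked by Rd8.
White has no legal moves → checkmate.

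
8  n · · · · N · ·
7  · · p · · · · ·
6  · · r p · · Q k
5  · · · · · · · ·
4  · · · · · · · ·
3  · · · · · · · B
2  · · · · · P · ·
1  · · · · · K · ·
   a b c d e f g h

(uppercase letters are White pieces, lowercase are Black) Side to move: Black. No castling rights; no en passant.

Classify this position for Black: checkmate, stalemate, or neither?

Black to move; black king on h6.
In check: yes, from the white queen on g6.
King squares — g5: attacked by Qg6; h5: attacked by Qg6; g6: attacked by Nf8; g7: attacked by Qg6; h7: attacked by Qg6.
Legal moves for Black: none.
In check with no legal moves → checkmate.

checkmate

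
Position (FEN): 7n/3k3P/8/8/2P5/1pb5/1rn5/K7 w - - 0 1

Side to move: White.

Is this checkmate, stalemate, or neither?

White to move; white king on a1.
In check: yes, from the black knight on c2.
King squares — b1: attacked by Rb2; a2: attacked by Rb2; b2: attacked by Bc3.
Legal moves for White: none.
In check with no legal moves → checkmate.

checkmate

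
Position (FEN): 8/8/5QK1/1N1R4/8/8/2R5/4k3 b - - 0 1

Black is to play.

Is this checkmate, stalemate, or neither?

Black to move; black king on e1.
In check: no.
King squares — d1: attacked by Rd5; f1: attacked by Qf6; d2: attacked by Rc2; e2: attacked by Rc2; f2: attacked by Rc2.
Legal moves for Black: none.
Not in check and no legal moves → stalemate.

stalemate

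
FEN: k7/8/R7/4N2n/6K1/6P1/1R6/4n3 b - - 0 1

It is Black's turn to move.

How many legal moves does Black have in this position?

0

Black to move; king on a8.
In check: yes, from the white rook on a6.
Legal moves: none.
Count: 0.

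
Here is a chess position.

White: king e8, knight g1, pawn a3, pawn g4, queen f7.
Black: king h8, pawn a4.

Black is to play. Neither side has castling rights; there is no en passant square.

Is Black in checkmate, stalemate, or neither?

stalemate

Black to move; black king on h8.
In check: no.
King squares — g7: attacked by Qf7; h7: attacked by Qf7; g8: attacked by Qf7.
Legal moves for Black: none.
Not in check and no legal moves → stalemate.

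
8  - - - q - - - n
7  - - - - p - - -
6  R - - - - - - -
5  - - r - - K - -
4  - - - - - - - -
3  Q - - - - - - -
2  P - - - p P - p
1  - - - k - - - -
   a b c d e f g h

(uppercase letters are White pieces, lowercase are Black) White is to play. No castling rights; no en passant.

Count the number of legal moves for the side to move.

White to move; king on f5.
In check: yes, from the black rook on c5.
Legal moves: Ke6, Kg4, Kf4, Ke4, Qxc5.
Count: 5.

5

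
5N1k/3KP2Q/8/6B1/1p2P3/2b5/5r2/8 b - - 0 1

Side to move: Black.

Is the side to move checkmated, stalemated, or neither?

Black to move; black king on h8.
In check: yes, from the white queen on h7.
King squares — g7: attacked by Qh7; h7: attacked by Nf8; g8: attacked by Qh7.
Legal moves for Black: none.
In check with no legal moves → checkmate.

checkmate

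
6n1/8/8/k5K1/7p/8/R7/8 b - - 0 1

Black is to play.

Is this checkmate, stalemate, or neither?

neither

Black to move; black king on a5.
In check: yes, from the white rook on a2.
Legal moves for Black: Kb6, Kb5, Kb4.
Black is in check but has 3 legal moves → neither.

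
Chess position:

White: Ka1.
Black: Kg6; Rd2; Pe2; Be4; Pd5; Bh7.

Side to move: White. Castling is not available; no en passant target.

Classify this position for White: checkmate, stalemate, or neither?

White to move; white king on a1.
In check: no.
King squares — b1: attacked by Be4; a2: attacked by Rd2; b2: attacked by Rd2.
Legal moves for White: none.
Not in check and no legal moves → stalemate.

stalemate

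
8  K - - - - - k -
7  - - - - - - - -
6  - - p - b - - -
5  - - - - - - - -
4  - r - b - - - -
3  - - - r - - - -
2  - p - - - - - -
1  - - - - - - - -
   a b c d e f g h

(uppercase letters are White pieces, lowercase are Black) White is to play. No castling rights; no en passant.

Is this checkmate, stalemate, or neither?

White to move; white king on a8.
In check: no.
King squares — a7: attacked by Bd4; b7: attacked by Rb4; b8: attacked by Rb4.
Legal moves for White: none.
Not in check and no legal moves → stalemate.

stalemate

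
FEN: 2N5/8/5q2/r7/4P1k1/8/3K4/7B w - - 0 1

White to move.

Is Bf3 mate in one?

no

After Bf3: black king on g4; in check: yes, from the white bishop on f3.
Black has 7 legal replies: Kg5, Kh4, Kf4, Kh3, Kg3, Kxf3, Qxf3.
In check but a legal move exists → not checkmate.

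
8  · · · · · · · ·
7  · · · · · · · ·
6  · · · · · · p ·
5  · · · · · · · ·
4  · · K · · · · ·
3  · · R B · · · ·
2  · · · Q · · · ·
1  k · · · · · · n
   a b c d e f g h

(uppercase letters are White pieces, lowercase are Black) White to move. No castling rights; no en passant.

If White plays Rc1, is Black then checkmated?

After Rc1: black king on a1; in check: yes, from the white rook on c1.
King squares — b1: attacked by Rc1; a2: attacked by Qd2; b2: attacked by Qd2.
Black has no legal moves → checkmate.

yes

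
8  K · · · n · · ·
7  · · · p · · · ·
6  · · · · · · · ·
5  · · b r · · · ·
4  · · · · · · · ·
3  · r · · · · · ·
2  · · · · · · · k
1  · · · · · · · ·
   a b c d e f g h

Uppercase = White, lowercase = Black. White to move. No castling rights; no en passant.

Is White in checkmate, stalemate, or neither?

White to move; white king on a8.
In check: no.
King squares — a7: attacked by Bc5; b7: attacked by Rb3; b8: attacked by Rb3.
Legal moves for White: none.
Not in check and no legal moves → stalemate.

stalemate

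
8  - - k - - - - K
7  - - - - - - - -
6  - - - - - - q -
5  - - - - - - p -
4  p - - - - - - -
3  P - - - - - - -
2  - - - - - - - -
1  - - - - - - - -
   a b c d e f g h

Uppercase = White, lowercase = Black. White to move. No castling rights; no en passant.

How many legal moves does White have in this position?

0

White to move; king on h8.
In check: no.
Legal moves: none.
Count: 0.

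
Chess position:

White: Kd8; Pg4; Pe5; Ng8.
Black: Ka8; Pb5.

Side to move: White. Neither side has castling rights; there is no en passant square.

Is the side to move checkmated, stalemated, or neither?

neither

White to move; white king on d8.
In check: no.
Legal moves for White: Ne7, Nh6, Nf6, Ke8, Kc8, Ke7, Kd7, Kc7, e6, g5.
White has 10 legal moves and is not in check → neither.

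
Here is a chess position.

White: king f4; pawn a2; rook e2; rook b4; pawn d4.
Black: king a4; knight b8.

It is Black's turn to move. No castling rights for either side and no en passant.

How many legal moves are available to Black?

3

Black to move; king on a4.
In check: yes, from the white rook on b4.
Legal moves: Ka5, Kxb4, Ka3.
Count: 3.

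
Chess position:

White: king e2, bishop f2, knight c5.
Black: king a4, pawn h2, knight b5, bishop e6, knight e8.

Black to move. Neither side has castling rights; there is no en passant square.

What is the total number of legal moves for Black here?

Black to move; king on a4.
In check: yes, from the white knight on c5.
Legal moves: Ka5, Kb4, Ka3.
Count: 3.

3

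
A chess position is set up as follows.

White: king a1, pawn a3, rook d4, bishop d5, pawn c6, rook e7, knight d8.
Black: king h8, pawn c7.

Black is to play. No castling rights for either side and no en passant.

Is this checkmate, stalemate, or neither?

Black to move; black king on h8.
In check: no.
King squares — g7: attacked by Re7; h7: attacked by Re7; g8: attacked by Bd5.
Legal moves for Black: none.
Not in check and no legal moves → stalemate.

stalemate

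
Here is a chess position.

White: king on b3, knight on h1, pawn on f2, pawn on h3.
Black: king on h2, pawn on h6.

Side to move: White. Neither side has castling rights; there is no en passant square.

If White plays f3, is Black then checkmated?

no

After f3: black king on h2; in check: no.
Black is not in check, so this cannot be checkmate.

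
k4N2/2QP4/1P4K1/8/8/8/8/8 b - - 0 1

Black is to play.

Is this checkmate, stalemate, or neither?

stalemate

Black to move; black king on a8.
In check: no.
King squares — a7: attacked by Pb6; b7: attacked by Qc7; b8: attacked by Qc7.
Legal moves for Black: none.
Not in check and no legal moves → stalemate.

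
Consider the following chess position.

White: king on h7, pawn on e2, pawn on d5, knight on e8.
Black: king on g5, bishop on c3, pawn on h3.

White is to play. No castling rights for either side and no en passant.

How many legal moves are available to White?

White to move; king on h7.
In check: no.
Legal moves: Ng7, Nc7, Nf6, Nd6, Kg8, d6, e3, e4.
Count: 8.

8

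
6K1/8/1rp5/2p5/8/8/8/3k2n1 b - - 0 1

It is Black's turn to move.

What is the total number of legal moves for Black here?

17

Black to move; king on d1.
In check: no.
Legal moves: Rb8+, Rb7, Ra6, Rb5, Rb4, Rb3, Rb2, Rb1, Nh3, Nf3, Ne2, Ke2, Kd2, Kc2, Ke1, Kc1, c4.
Count: 17.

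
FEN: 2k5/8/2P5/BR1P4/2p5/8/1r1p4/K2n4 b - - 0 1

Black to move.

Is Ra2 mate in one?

After Ra2: white king on a1; in check: yes, from the black rook on a2.
White has 2 legal replies: Kxa2, Kb1.
In check but a legal move exists → not checkmate.

no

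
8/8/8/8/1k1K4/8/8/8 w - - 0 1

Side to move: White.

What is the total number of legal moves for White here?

5

White to move; king on d4.
In check: no.
Legal moves: Ke5, Kd5, Ke4, Ke3, Kd3.
Count: 5.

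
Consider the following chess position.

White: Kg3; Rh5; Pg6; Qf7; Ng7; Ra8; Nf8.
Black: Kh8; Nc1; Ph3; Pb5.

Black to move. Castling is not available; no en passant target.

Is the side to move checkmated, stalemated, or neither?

checkmate

Black to move; black king on h8.
In check: yes, from the white rook on h5.
King squares — g7: attacked by Qf7; h7: attacked by Rh5; g8: attacked by Qf7.
Legal moves for Black: none.
In check with no legal moves → checkmate.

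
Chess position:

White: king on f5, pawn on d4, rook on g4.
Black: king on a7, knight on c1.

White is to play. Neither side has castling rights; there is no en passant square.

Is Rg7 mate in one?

no

After Rg7: black king on a7; in check: yes, from the white rook on g7.
Black has 4 legal replies: Kb8, Ka8, Kb6, Ka6.
In check but a legal move exists → not checkmate.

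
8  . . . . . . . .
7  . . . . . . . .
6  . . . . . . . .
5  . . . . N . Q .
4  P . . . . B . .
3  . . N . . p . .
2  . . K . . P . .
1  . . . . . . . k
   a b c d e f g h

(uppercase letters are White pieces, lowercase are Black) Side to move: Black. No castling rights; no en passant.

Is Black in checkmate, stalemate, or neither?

Black to move; black king on h1.
In check: no.
King squares — g1: attacked by Qg5; g2: attacked by Qg5; h2: attacked by Bf4.
Legal moves for Black: none.
Not in check and no legal moves → stalemate.

stalemate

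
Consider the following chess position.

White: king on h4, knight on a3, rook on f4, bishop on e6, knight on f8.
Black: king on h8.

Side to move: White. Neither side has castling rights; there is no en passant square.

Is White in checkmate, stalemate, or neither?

White to move; white king on h4.
In check: no.
Legal moves for White include: Nh7, Nd7, Ng6+, Bg8, Bc8, Bf7, Bd7, Bf5, Bd5, Bg4, Bc4, Bh3, Bb3, Ba2, Kh5, Kg5, Kg4, Kh3, ... (list truncated; more exist).
White has legal moves and is not in check → neither.

neither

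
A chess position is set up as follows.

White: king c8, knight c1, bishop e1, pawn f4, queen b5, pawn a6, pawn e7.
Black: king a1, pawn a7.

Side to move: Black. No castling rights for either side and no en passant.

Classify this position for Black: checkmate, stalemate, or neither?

Black to move; black king on a1.
In check: no.
King squares — b1: attacked by Qb5; a2: attacked by Nc1; b2: attacked by Qb5.
Legal moves for Black: none.
Not in check and no legal moves → stalemate.

stalemate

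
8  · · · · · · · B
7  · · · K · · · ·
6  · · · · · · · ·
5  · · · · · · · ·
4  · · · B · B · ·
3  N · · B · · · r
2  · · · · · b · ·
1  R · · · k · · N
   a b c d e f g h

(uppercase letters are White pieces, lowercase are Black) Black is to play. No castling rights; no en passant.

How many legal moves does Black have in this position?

Black to move; king on e1.
In check: yes, from the white rook on a1.
Legal moves: none.
Count: 0.

0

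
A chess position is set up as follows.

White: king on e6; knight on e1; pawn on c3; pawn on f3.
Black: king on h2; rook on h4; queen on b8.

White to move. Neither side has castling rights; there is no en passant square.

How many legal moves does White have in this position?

White to move; king on e6.
In check: no.
Legal moves: Kf7, Ke7, Kd7, Kf6, Kf5, Kd5, Nd3, Ng2, Nc2, f4, c4.
Count: 11.

11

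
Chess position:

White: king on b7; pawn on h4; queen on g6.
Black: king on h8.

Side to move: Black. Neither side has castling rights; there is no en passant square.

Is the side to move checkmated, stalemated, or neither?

stalemate

Black to move; black king on h8.
In check: no.
King squares — g7: attacked by Qg6; h7: attacked by Qg6; g8: attacked by Qg6.
Legal moves for Black: none.
Not in check and no legal moves → stalemate.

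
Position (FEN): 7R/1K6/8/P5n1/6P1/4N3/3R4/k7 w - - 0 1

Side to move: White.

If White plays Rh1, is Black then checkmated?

yes

After Rh1: black king on a1; in check: yes, from the white rook on h1.
King squares — b1: attacked by Rh1; a2: attacked by Rd2; b2: attacked by Rd2.
Black has no legal moves → checkmate.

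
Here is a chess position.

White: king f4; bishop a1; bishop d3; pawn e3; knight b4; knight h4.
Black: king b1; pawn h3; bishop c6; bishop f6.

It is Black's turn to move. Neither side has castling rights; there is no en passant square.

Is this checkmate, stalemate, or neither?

neither

Black to move; black king on b1.
In check: yes, from the white bishop on d3.
Legal moves for Black: Kc1, Kxa1.
Black is in check but has 2 legal moves → neither.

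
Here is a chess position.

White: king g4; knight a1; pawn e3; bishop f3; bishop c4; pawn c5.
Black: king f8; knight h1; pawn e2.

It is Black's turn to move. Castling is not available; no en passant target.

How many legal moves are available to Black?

Black to move; king on f8.
In check: no.
Legal moves: Ke8, Kg7, Ke7, Ng3, Nf2+, e1=Q, e1=R, e1=B, e1=N.
Count: 9.

9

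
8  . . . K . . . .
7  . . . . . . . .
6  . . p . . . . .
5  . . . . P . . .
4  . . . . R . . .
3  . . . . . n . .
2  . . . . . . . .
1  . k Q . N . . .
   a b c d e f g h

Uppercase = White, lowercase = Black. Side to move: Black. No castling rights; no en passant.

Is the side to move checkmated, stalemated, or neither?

Black to move; black king on b1.
In check: yes, from the white queen on c1.
Legal moves for Black: Ka2, Kxc1.
Black is in check but has 2 legal moves → neither.

neither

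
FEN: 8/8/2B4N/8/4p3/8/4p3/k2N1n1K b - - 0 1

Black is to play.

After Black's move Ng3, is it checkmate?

no

After Ng3: white king on h1; in check: yes, from the black knight on g3.
White has 3 legal replies: Kh2, Kg2, Kg1.
In check but a legal move exists → not checkmate.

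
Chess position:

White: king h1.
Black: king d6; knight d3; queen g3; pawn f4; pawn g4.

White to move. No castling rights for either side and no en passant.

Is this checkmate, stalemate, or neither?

White to move; white king on h1.
In check: no.
King squares — g1: attacked by Qg3; g2: attacked by Qg3; h2: attacked by Qg3.
Legal moves for White: none.
Not in check and no legal moves → stalemate.

stalemate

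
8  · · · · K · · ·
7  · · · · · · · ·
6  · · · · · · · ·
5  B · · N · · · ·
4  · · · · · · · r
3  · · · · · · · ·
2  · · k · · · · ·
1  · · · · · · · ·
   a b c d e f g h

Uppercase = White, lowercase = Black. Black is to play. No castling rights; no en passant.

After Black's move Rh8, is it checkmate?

no

After Rh8: white king on e8; in check: yes, from the black rook on h8.
White has 3 legal replies: Kf7, Ke7, Kd7.
In check but a legal move exists → not checkmate.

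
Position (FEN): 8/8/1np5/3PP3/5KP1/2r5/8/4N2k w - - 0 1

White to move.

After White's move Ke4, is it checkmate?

After Ke4: black king on h1; in check: no.
Black is not in check, so this cannot be checkmate.

no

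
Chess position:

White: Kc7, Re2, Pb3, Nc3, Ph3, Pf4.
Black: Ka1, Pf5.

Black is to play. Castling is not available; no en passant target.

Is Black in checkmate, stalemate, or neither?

stalemate

Black to move; black king on a1.
In check: no.
King squares — b1: attacked by Nc3; a2: attacked by Re2; b2: attacked by Re2.
Legal moves for Black: none.
Not in check and no legal moves → stalemate.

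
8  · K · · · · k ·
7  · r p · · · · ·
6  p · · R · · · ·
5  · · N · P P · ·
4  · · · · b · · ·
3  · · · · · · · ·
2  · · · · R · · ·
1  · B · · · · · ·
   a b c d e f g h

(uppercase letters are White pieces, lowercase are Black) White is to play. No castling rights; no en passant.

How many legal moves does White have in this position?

3

White to move; king on b8.
In check: yes, from the black rook on b7.
Legal moves: Kc8, Ka8, Nxb7.
Count: 3.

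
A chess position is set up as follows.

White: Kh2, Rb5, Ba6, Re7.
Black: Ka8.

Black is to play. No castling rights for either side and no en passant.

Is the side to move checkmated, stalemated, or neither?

Black to move; black king on a8.
In check: no.
King squares — a7: attacked by Re7; b7: attacked by Rb5; b8: attacked by Rb5.
Legal moves for Black: none.
Not in check and no legal moves → stalemate.

stalemate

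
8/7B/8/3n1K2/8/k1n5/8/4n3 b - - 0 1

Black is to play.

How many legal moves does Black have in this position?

Black to move; king on a3.
In check: no.
Legal moves: Ne7+, Nc7, Nf6, Nb6, Nf4, Nb4, Ne3+, Nb5, Ne4, Na4, Ne2, Na2, Nd1, Nb1, Kb4, Ka4, Kb3, Kb2, Ka2, Nf3, Nd3, Ng2, Nc2.
Count: 23.

23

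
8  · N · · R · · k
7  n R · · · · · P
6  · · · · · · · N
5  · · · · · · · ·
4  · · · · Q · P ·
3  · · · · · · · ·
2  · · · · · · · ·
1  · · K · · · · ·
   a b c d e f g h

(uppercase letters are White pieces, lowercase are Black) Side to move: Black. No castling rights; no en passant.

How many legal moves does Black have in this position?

Black to move; king on h8.
In check: yes, from the white rook on e8.
Legal moves: none.
Count: 0.

0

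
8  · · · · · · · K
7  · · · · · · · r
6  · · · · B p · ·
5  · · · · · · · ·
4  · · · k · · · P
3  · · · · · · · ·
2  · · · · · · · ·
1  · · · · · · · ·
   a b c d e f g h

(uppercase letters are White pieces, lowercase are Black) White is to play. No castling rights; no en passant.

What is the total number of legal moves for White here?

White to move; king on h8.
In check: yes, from the black rook on h7.
Legal moves: Kg8, Kxh7.
Count: 2.

2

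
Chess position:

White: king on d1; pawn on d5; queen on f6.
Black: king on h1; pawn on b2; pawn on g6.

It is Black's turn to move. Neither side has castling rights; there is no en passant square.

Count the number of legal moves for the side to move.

8

Black to move; king on h1.
In check: no.
Legal moves: Kh2, Kg2, Kg1, g5, b1=Q+, b1=R+, b1=B, b1=N.
Count: 8.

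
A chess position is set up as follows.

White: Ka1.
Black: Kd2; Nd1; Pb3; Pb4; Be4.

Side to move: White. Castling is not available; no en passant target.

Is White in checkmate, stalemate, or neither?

White to move; white king on a1.
In check: no.
King squares — b1: attacked by Be4; a2: attacked by Pb3; b2: attacked by Nd1.
Legal moves for White: none.
Not in check and no legal moves → stalemate.

stalemate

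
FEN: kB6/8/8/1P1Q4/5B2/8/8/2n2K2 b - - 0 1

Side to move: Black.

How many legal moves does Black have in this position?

Black to move; king on a8.
In check: yes, from the white queen on d5.
Legal moves: none.
Count: 0.

0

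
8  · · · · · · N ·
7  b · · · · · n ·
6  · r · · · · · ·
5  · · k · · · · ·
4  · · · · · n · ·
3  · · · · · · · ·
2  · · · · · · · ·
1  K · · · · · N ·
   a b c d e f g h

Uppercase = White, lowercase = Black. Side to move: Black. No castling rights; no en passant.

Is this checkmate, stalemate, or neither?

Black to move; black king on c5.
In check: no.
Legal moves for Black include: Ne8, Nge6, Ngh5, Nf5, Bb8, Rb8, Rb7, Rh6, Rg6, Rf6, Re6, Rd6, Rc6, Ra6+, Rb5, Rb4, Rb3, Rb2, ... (list truncated; more exist).
Black has legal moves and is not in check → neither.

neither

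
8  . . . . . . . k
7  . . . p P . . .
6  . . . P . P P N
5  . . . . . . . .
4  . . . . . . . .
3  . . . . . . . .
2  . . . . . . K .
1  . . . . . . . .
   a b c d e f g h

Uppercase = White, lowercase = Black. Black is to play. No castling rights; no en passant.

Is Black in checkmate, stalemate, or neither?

Black to move; black king on h8.
In check: no.
King squares — g7: attacked by Pf6; h7: attacked by Pg6; g8: attacked by Nh6.
Legal moves for Black: none.
Not in check and no legal moves → stalemate.

stalemate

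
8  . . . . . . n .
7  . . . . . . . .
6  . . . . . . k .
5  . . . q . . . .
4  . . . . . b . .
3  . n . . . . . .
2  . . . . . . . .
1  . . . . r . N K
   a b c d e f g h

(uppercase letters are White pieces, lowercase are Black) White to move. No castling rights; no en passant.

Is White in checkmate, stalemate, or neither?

checkmate

White to move; white king on h1.
In check: yes, from the black queen on d5.
King squares — g1: own knight; g2: attacked by Qd5; h2: attacked by Bf4.
Legal moves for White: none.
In check with no legal moves → checkmate.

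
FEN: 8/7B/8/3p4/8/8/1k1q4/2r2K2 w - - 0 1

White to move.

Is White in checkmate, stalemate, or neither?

White to move; white king on f1.
In check: yes, from the black rook on c1.
King squares — e1: attacked by Rc1; g1: attacked by Rc1; e2: attacked by Qd2; f2: attacked by Qd2; g2: attacked by Qd2.
Legal moves for White: none.
In check with no legal moves → checkmate.

checkmate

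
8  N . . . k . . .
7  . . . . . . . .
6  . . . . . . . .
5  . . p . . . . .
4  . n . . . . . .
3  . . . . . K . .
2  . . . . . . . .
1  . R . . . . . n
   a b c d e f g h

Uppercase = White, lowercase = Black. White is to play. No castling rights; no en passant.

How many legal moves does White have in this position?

White to move; king on f3.
In check: no.
Legal moves: Nc7+, Nb6, Kg4, Kf4, Ke4, Ke3, Kg2, Ke2, Rxb4, Rb3, Rb2, Rxh1, Rg1, Rf1, Re1+, Rd1, Rc1, Ra1.
Count: 18.

18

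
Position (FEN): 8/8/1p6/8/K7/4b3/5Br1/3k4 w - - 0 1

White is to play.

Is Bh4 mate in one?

no

After Bh4: black king on d1; in check: no.
Black is not in check, so this cannot be checkmate.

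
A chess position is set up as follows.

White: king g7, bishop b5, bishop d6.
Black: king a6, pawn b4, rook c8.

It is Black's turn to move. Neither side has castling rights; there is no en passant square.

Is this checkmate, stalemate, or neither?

neither

Black to move; black king on a6.
In check: yes, from the white bishop on b5.
Legal moves for Black: Kb7, Ka7, Kb6, Kxb5, Ka5.
Black is in check but has 5 legal moves → neither.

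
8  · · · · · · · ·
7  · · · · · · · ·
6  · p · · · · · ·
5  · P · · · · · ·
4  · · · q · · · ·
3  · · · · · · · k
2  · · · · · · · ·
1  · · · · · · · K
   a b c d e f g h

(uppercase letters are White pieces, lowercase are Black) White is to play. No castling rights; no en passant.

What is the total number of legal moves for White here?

0

White to move; king on h1.
In check: no.
Legal moves: none.
Count: 0.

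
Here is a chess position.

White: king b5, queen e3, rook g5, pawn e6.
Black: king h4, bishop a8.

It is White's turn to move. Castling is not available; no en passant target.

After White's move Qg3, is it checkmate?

After Qg3: black king on h4; in check: yes, from the white queen on g3.
King squares — g3: attacked by Rg5; h3: attacked by Qg3; g4: attacked by Qg3; g5: attacked by Qg3; h5: attacked by Rg5.
Black has no legal moves → checkmate.

yes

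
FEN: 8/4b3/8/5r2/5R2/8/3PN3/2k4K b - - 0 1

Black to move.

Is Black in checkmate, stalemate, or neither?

neither

Black to move; black king on c1.
In check: yes, from the white knight on e2.
Legal moves for Black: Kxd2, Kc2, Kb2, Kd1, Kb1.
Black is in check but has 5 legal moves → neither.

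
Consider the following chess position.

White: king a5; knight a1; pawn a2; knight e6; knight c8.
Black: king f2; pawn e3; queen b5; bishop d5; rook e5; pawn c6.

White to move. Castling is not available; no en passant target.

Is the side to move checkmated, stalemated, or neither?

White to move; white king on a5.
In check: yes, from the black queen on b5.
King squares — a4: attacked by Qb5; b4: attacked by Qb5; b5: attacked by Pc6; a6: attacked by Qb5; b6: attacked by Qb5.
Legal moves for White: none.
In check with no legal moves → checkmate.

checkmate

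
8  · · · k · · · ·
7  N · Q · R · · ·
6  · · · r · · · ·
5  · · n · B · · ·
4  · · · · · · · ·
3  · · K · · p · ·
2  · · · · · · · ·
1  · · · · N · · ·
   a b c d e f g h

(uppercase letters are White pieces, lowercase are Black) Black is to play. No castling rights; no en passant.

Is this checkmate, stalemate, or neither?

Black to move; black king on d8.
In check: yes, from the white queen on c7.
King squares — c7: attacked by Re7; d7: attacked by Qc7; e7: attacked by Qc7; c8: attacked by Na7; e8: attacked by Re7.
Legal moves for Black: none.
In check with no legal moves → checkmate.

checkmate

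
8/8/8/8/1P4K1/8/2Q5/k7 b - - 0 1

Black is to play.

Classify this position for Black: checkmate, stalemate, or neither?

stalemate

Black to move; black king on a1.
In check: no.
King squares — b1: attacked by Qc2; a2: attacked by Qc2; b2: attacked by Qc2.
Legal moves for Black: none.
Not in check and no legal moves → stalemate.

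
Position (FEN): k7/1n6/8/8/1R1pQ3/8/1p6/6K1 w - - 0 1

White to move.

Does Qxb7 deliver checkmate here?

After Qxb7: black king on a8; in check: yes, from the white queen on b7.
King squares — a7: attacked by Qb7; b7: attacked by Rb4; b8: attacked by Qb7.
Black has no legal moves → checkmate.

yes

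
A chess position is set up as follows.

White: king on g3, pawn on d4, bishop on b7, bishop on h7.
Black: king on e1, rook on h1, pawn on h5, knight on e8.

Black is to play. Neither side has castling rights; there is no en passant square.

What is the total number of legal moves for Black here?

Black to move; king on e1.
In check: no.
Legal moves: Ng7, Nc7, Nf6, Nd6, Rh4, Rh3+, Rh2, Rg1+, Rf1, Ke2, Kd2, Kf1, Kd1, h4+.
Count: 14.

14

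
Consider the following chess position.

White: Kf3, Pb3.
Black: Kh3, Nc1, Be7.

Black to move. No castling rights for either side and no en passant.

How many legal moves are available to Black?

15

Black to move; king on h3.
In check: no.
Legal moves: Bf8, Bd8, Bf6, Bd6, Bg5, Bc5, Bh4, Bb4, Ba3, Kh4, Kh2, Nd3, Nxb3, Ne2, Na2.
Count: 15.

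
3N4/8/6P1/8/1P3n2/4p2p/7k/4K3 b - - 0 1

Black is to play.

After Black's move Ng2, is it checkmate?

no

After Ng2: white king on e1; in check: yes, from the black knight on g2.
White has 3 legal replies: Ke2, Kf1, Kd1.
In check but a legal move exists → not checkmate.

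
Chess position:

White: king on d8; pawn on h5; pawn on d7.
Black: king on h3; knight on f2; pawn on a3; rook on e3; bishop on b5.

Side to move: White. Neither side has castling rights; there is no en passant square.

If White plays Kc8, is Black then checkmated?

After Kc8: black king on h3; in check: no.
Black is not in check, so this cannot be checkmate.

no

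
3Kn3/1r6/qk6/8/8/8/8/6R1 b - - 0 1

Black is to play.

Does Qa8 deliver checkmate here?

After Qa8: white king on d8; in check: yes, from the black queen on a8.
King squares — c7: attacked by Kb6; d7: attacked by Rb7; e7: attacked by Rb7; c8: attacked by Qa8; e8: attacked by Qa8.
White has no legal moves → checkmate.

yes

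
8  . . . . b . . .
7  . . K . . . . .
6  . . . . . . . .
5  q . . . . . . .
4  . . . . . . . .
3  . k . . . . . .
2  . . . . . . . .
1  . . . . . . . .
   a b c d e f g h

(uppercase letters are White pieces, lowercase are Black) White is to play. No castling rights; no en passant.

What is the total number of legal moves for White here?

White to move; king on c7.
In check: yes, from the black queen on a5.
Legal moves: Kc8, Kb8, Kb7, Kd6.
Count: 4.

4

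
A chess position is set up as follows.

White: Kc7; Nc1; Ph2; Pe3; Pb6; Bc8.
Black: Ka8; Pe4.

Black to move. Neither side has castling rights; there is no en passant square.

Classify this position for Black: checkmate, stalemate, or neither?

Black to move; black king on a8.
In check: no.
King squares — a7: attacked by Pb6; b7: attacked by Kc7; b8: attacked by Kc7.
Legal moves for Black: none.
Not in check and no legal moves → stalemate.

stalemate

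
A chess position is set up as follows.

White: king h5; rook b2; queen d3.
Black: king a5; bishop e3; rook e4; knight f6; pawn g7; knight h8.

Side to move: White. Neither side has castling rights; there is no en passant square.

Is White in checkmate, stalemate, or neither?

checkmate

White to move; white king on h5.
In check: yes, from the black knight on f6.
King squares — g4: attacked by Re4; h4: attacked by Re4; g5: attacked by Be3; g6: attacked by Nh8; h6: attacked by Be3.
Legal moves for White: none.
In check with no legal moves → checkmate.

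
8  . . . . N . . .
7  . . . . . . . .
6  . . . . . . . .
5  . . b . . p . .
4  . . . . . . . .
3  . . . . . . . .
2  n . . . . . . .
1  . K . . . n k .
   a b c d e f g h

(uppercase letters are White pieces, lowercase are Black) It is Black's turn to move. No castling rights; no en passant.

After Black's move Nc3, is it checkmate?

After Nc3: white king on b1; in check: yes, from the black knight on c3.
White has 4 legal replies: Kc2, Kb2, Kc1, Ka1.
In check but a legal move exists → not checkmate.

no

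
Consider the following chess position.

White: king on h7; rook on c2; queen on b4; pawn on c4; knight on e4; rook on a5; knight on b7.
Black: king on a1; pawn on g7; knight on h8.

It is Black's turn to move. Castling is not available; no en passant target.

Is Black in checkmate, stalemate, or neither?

Black to move; black king on a1.
In check: yes, from the white rook on a5.
King squares — b1: attacked by Qb4; a2: attacked by Rc2; b2: attacked by Rc2.
Legal moves for Black: none.
In check with no legal moves → checkmate.

checkmate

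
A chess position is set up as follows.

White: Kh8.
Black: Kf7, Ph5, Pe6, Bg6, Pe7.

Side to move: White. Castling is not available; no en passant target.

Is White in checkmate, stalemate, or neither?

White to move; white king on h8.
In check: no.
King squares — g7: attacked by Kf7; h7: attacked by Bg6; g8: attacked by Kf7.
Legal moves for White: none.
Not in check and no legal moves → stalemate.

stalemate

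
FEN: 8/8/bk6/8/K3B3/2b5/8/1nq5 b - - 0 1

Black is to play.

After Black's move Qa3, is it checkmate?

yes

After Qa3: white king on a4; in check: yes, from the black queen on a3.
King squares — a3: attacked by Nb1; b3: attacked by Qa3; b4: attacked by Qa3; a5: attacked by Qa3; b5: attacked by Ba6.
White has no legal moves → checkmate.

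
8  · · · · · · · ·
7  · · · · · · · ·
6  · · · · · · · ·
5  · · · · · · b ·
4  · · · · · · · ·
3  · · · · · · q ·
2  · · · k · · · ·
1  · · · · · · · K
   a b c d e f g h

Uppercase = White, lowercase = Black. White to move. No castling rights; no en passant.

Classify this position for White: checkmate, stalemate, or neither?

White to move; white king on h1.
In check: no.
King squares — g1: attacked by Qg3; g2: attacked by Qg3; h2: attacked by Qg3.
Legal moves for White: none.
Not in check and no legal moves → stalemate.

stalemate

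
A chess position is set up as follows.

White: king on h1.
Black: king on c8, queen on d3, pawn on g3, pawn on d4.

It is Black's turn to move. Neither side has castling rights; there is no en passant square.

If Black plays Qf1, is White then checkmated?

yes

After Qf1: white king on h1; in check: yes, from the black queen on f1.
King squares — g1: attacked by Qf1; g2: attacked by Qf1; h2: attacked by Pg3.
White has no legal moves → checkmate.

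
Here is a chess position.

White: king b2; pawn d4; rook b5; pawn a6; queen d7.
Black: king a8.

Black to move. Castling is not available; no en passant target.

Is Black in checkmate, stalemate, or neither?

Black to move; black king on a8.
In check: no.
King squares — a7: attacked by Qd7; b7: attacked by Rb5; b8: attacked by Rb5.
Legal moves for Black: none.
Not in check and no legal moves → stalemate.

stalemate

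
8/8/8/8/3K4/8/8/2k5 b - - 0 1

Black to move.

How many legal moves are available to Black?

5

Black to move; king on c1.
In check: no.
Legal moves: Kd2, Kc2, Kb2, Kd1, Kb1.
Count: 5.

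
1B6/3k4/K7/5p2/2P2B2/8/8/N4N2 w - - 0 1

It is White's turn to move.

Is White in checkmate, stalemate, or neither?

neither

White to move; white king on a6.
In check: no.
Legal moves for White include: Bbc7, Ba7, Bbd6, Bbe5, Kb7, Ka7, Kb6, Kb5, Ka5, Bfc7, Bh6, Bfd6, Bg5, Bfe5, Bg3, Be3, Bh2, Bd2, ... (list truncated; more exist).
White has legal moves and is not in check → neither.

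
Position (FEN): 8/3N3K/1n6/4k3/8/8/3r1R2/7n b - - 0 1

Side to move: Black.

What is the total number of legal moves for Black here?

7

Black to move; king on e5.
In check: yes, from the white knight on d7.
Legal moves: Ke6, Kd6, Kd5, Ke4, Kd4, Nxd7, Rxd7+.
Count: 7.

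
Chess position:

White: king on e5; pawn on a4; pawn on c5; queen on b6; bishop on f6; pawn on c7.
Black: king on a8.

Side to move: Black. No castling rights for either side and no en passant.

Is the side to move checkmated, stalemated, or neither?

stalemate

Black to move; black king on a8.
In check: no.
King squares — a7: attacked by Qb6; b7: attacked by Qb6; b8: attacked by Qb6.
Legal moves for Black: none.
Not in check and no legal moves → stalemate.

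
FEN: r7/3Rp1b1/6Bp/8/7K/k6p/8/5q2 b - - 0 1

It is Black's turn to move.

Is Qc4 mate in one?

no

After Qc4: white king on h4; in check: yes, from the black queen on c4.
White has 5 legal replies: Kh5, Kxh3, Kg3, Rd4, Be4.
In check but a legal move exists → not checkmate.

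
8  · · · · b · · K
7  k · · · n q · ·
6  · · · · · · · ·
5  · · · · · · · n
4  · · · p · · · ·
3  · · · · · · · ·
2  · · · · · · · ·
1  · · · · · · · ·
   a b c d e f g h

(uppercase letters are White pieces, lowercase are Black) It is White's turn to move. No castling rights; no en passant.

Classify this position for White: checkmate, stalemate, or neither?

White to move; white king on h8.
In check: no.
King squares — g7: attacked by Nh5; h7: attacked by Qf7; g8: attacked by Ne7.
Legal moves for White: none.
Not in check and no legal moves → stalemate.

stalemate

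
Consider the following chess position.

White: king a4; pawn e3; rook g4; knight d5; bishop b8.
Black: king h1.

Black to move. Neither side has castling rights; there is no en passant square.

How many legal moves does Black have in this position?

Black to move; king on h1.
In check: no.
Legal moves: none.
Count: 0.

0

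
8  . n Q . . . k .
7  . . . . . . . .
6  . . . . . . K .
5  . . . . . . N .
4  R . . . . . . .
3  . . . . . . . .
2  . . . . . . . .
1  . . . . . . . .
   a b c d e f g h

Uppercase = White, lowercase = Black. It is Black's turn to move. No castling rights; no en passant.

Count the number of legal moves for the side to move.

0

Black to move; king on g8.
In check: yes, from the white queen on c8.
Legal moves: none.
Count: 0.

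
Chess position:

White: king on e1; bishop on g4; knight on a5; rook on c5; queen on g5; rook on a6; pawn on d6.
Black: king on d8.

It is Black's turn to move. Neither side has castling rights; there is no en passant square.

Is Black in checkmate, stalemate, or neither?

Black to move; black king on d8.
In check: yes, from the white queen on g5.
Legal moves for Black: Ke8.
Black is in check but has 1 legal move → neither.

neither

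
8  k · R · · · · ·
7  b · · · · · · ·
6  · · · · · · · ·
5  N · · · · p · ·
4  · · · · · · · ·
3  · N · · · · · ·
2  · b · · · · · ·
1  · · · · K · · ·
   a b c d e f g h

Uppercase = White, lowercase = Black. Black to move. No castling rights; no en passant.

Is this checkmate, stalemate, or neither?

Black to move; black king on a8.
In check: yes, from the white rook on c8.
Legal moves for Black: Bb8.
Black is in check but has 1 legal move → neither.

neither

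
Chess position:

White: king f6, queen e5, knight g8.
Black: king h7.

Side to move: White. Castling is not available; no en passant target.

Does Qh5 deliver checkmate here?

After Qh5: black king on h7; in check: yes, from the white queen on h5.
Black has 1 legal reply: Kxg8.
In check but a legal move exists → not checkmate.

no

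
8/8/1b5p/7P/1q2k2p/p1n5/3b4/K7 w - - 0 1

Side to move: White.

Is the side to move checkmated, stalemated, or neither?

stalemate

White to move; white king on a1.
In check: no.
King squares — b1: attacked by Nc3; a2: attacked by Nc3; b2: attacked by Pa3.
Legal moves for White: none.
Not in check and no legal moves → stalemate.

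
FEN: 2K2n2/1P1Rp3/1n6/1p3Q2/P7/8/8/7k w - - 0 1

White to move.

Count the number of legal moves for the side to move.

White to move; king on c8.
In check: yes, from the black knight on b6.
Legal moves: Kd8, Kb8, Kc7.
Count: 3.

3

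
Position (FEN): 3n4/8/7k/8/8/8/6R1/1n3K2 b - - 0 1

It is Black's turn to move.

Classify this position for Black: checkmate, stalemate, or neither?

neither

Black to move; black king on h6.
In check: no.
Legal moves for Black: Nf7, Nb7, Ne6, Nc6, Kh7, Kh5, Nc3, Na3, Nd2+.
Black has 9 legal moves and is not in check → neither.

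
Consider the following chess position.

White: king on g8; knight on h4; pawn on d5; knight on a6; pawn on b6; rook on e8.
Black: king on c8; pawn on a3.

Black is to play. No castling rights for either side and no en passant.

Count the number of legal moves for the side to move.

Black to move; king on c8.
In check: yes, from the white rook on e8.
Legal moves: Kd7, Kb7.
Count: 2.

2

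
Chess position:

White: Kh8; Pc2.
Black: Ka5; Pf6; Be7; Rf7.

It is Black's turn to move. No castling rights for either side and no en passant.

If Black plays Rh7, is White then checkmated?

no

After Rh7: white king on h8; in check: yes, from the black rook on h7.
White has 2 legal replies: Kg8, Kxh7.
In check but a legal move exists → not checkmate.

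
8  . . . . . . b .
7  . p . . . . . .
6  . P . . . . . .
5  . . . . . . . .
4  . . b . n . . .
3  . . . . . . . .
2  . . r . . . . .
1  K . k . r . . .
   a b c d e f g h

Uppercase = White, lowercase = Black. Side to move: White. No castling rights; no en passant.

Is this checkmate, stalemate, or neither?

White to move; white king on a1.
In check: no.
King squares — b1: attacked by Kc1; a2: attacked by Rc2; b2: attacked by Kc1.
Legal moves for White: none.
Not in check and no legal moves → stalemate.

stalemate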